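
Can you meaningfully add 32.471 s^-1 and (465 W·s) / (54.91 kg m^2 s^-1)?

Yes

Dimensions:
  32.471 s^-1:  s⁻¹
  (465 W·s) / (54.91 kg m^2 s^-1):  [kg·m²·s⁻²] / [kg·m²·s⁻¹] = s⁻¹
Both are s⁻¹, so they have the same dimensions and can be added.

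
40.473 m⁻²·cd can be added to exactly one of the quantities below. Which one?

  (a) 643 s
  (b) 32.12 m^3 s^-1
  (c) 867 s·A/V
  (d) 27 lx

Reference: m⁻²·cd.
Each option:
  (a) s
  (b) m³·s⁻¹
  (c) A·s·V⁻¹ = A·s·(J·C⁻¹)⁻¹ = kg⁻¹·m⁻²·s⁴·A²
  (d) lx = lm·m⁻² = m⁻²·cd  ← same
Only (d) matches m⁻²·cd.

(d)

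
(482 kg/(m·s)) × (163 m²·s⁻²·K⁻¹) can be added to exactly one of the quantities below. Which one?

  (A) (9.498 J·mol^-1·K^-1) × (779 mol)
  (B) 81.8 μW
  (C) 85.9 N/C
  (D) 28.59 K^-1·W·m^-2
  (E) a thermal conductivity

Reference: [kg·m⁻¹·s⁻¹] · [m²·s⁻²·K⁻¹] = kg·m·s⁻³·K⁻¹.
Each option:
  (A) [kg·m²·s⁻²·K⁻¹·mol⁻¹] · [mol] = kg·m²·s⁻²·K⁻¹
  (B) W = J·s⁻¹ = kg·m²·s⁻³
  (C) N·C⁻¹ = kg·m·s⁻²·(s·A)⁻¹ = kg·m·s⁻³·A⁻¹
  (D) W·m⁻²·K⁻¹ = J·s⁻¹·m⁻²·K⁻¹ = kg·s⁻³·K⁻¹
  (E) [thermal conductivity] = kg·m·s⁻³·K⁻¹  ← same
Only (E) matches kg·m·s⁻³·K⁻¹.

(E)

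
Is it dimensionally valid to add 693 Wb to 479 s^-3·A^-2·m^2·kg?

No

In SI base units:
  693 Wb:  Wb = V·s = kg·m²·s⁻²·A⁻¹
  479 s^-3·A^-2·m^2·kg:  kg·m²·s⁻³·A⁻²
kg·m²·s⁻²·A⁻¹ ≠ kg·m²·s⁻³·A⁻², so they cannot be added.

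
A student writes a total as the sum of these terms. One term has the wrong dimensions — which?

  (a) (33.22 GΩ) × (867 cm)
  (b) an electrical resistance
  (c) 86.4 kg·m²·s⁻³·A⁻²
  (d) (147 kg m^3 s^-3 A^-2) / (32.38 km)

(a)

In SI base units:
  (a) [kg·m²·s⁻³·A⁻²] · [m] = kg·m³·s⁻³·A⁻²
  (b) [electrical resistance] = kg·m²·s⁻³·A⁻²
  (c) kg·m²·s⁻³·A⁻²
  (d) [kg·m³·s⁻³·A⁻²] / [m] = kg·m²·s⁻³·A⁻²
All reduce to kg·m²·s⁻³·A⁻² except (a), which is kg·m³·s⁻³·A⁻².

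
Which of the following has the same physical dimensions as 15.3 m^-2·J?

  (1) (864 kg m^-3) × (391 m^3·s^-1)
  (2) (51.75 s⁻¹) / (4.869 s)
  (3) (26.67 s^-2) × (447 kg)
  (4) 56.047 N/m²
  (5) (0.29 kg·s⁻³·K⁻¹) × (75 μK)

(3)

Reference: J·m⁻² = N·m·m⁻² = kg·s⁻².
Each option:
  (1) [kg·m⁻³] · [m³·s⁻¹] = kg·s⁻¹
  (2) [s⁻¹] / [s] = s⁻²
  (3) [s⁻²] · [kg] = kg·s⁻²  ← same
  (4) N·m⁻² = kg·m·s⁻²·m⁻² = kg·m⁻¹·s⁻²
  (5) [kg·s⁻³·K⁻¹] · [K] = kg·s⁻³
Only (3) matches kg·s⁻².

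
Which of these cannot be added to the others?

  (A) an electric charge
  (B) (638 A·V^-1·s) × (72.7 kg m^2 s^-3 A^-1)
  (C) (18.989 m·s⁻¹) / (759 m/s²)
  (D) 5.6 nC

(C)

Reduce each to base SI dimensions:
  (A) [electric charge] = s·A
  (B) [kg⁻¹·m⁻²·s⁴·A²] · [kg·m²·s⁻³·A⁻¹] = s·A
  (C) [m·s⁻¹] / [m·s⁻²] = s
  (D) C = s·A
All reduce to s·A except (C), which is s.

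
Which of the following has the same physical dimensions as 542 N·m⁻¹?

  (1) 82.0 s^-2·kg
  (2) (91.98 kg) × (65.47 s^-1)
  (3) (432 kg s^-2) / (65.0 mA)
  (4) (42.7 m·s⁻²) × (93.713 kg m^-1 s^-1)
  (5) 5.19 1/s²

(1)

Reference: N·m⁻¹ = kg·m·s⁻²·m⁻¹ = kg·s⁻².
Each option:
  (1) kg·s⁻²  ← same
  (2) [kg] · [s⁻¹] = kg·s⁻¹
  (3) [kg·s⁻²] / [A] = kg·s⁻²·A⁻¹
  (4) [m·s⁻²] · [kg·m⁻¹·s⁻¹] = kg·s⁻³
  (5) s⁻²
Only (1) matches kg·s⁻².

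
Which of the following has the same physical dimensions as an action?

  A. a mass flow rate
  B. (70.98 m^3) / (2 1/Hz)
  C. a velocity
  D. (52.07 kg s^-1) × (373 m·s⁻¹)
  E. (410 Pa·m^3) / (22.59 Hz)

E.

Reference: [action] = kg·m²·s⁻¹.
Each option:
  A. [mass flow rate] = kg·s⁻¹
  B. [m³] / [s] = m³·s⁻¹
  C. [velocity] = m·s⁻¹
  D. [kg·s⁻¹] · [m·s⁻¹] = kg·m·s⁻²
  E. [kg·m²·s⁻²] / [s⁻¹] = kg·m²·s⁻¹  ← same
Only E. matches kg·m²·s⁻¹.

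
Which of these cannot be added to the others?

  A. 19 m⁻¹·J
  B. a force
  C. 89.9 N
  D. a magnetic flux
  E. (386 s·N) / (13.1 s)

Work out the base dimensions of each:
  A. J·m⁻¹ = N·m·m⁻¹ = kg·m·s⁻²
  B. [force] = kg·m·s⁻²
  C. N = kg·m·s⁻²
  D. [magnetic flux] = kg·m²·s⁻²·A⁻¹
  E. [kg·m·s⁻¹] / [s] = kg·m·s⁻²
All reduce to kg·m·s⁻² except D., which is kg·m²·s⁻²·A⁻¹.

D.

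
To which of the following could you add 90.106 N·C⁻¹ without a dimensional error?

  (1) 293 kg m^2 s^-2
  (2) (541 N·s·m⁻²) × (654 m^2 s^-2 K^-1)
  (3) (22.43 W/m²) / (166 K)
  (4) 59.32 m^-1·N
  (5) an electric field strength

(5)

Reference: N·C⁻¹ = kg·m·s⁻²·(s·A)⁻¹ = kg·m·s⁻³·A⁻¹.
Each option:
  (1) kg·m²·s⁻²
  (2) [kg·m⁻¹·s⁻¹] · [m²·s⁻²·K⁻¹] = kg·m·s⁻³·K⁻¹
  (3) [kg·s⁻³] / [K] = kg·s⁻³·K⁻¹
  (4) N·m⁻¹ = kg·m·s⁻²·m⁻¹ = kg·s⁻²
  (5) [electric field strength] = kg·m·s⁻³·A⁻¹  ← same
Only (5) matches kg·m·s⁻³·A⁻¹.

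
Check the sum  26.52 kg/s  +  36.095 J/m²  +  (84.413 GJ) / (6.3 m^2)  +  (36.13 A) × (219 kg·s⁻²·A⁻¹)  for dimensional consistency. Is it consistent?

No

In SI base units:
  26.52 kg/s:  kg·s⁻¹
  36.095 J/m²:  J·m⁻² = N·m·m⁻² = kg·s⁻²
  (84.413 GJ) / (6.3 m^2):  [kg·m²·s⁻²] / [m²] = kg·s⁻²
  (36.13 A) × (219 kg·s⁻²·A⁻¹):  [A] · [kg·s⁻²·A⁻¹] = kg·s⁻²
The terms do not share a single dimension (kg·s⁻² vs kg·s⁻¹).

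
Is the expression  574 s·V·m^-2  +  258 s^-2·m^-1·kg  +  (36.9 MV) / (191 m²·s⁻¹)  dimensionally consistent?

No

Expand each in SI base units:
  574 s·V·m^-2:  V·s·m⁻² = J·C⁻¹·s·m⁻² = kg·s⁻²·A⁻¹
  258 s^-2·m^-1·kg:  kg·m⁻¹·s⁻²
  (36.9 MV) / (191 m²·s⁻¹):  [kg·m²·s⁻³·A⁻¹] / [m²·s⁻¹] = kg·s⁻²·A⁻¹
The terms do not share a single dimension (kg·m⁻¹·s⁻² vs kg·s⁻²·A⁻¹).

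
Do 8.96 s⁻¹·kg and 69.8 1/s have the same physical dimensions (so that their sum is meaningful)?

No

Work out the base dimensions of each:
  8.96 s⁻¹·kg:  kg·s⁻¹
  69.8 1/s:  s⁻¹
kg·s⁻¹ ≠ s⁻¹, so they cannot be added.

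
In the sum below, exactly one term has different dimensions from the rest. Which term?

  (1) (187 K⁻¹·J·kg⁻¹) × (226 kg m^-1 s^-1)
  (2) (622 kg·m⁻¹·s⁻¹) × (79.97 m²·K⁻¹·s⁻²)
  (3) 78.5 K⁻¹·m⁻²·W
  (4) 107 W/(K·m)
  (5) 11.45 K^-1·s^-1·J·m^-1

(3)

Dimensions:
  (1) [m²·s⁻²·K⁻¹] · [kg·m⁻¹·s⁻¹] = kg·m·s⁻³·K⁻¹
  (2) [kg·m⁻¹·s⁻¹] · [m²·s⁻²·K⁻¹] = kg·m·s⁻³·K⁻¹
  (3) W·m⁻²·K⁻¹ = J·s⁻¹·m⁻²·K⁻¹ = kg·s⁻³·K⁻¹
  (4) W·m⁻¹·K⁻¹ = J·s⁻¹·m⁻¹·K⁻¹ = kg·m·s⁻³·K⁻¹
  (5) J·s⁻¹·m⁻¹·K⁻¹ = N·m·s⁻¹·m⁻¹·K⁻¹ = kg·m·s⁻³·K⁻¹
All reduce to kg·m·s⁻³·K⁻¹ except (3), which is kg·s⁻³·K⁻¹.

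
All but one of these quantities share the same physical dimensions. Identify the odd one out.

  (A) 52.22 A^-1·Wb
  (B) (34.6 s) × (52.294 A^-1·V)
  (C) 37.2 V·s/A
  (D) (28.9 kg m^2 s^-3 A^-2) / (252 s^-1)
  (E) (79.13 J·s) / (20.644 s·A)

(E)

Dimensions:
  (A) Wb·A⁻¹ = V·s·A⁻¹ = kg·m²·s⁻²·A⁻²
  (B) [s] · [kg·m²·s⁻³·A⁻²] = kg·m²·s⁻²·A⁻²
  (C) V·s·A⁻¹ = J·C⁻¹·s·A⁻¹ = kg·m²·s⁻²·A⁻²
  (D) [kg·m²·s⁻³·A⁻²] / [s⁻¹] = kg·m²·s⁻²·A⁻²
  (E) [kg·m²·s⁻¹] / [s·A] = kg·m²·s⁻²·A⁻¹
All reduce to kg·m²·s⁻²·A⁻² except (E), which is kg·m²·s⁻²·A⁻¹.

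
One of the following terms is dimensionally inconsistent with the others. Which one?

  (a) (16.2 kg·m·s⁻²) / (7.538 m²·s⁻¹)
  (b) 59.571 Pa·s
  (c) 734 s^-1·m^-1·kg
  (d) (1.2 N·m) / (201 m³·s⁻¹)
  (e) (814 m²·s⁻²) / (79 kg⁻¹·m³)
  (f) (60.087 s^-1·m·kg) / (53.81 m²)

(e)

Expand each in SI base units:
  (a) [kg·m·s⁻²] / [m²·s⁻¹] = kg·m⁻¹·s⁻¹
  (b) Pa·s = N·m⁻²·s = kg·m⁻¹·s⁻¹
  (c) kg·m⁻¹·s⁻¹
  (d) [kg·m²·s⁻²] / [m³·s⁻¹] = kg·m⁻¹·s⁻¹
  (e) [m²·s⁻²] / [kg⁻¹·m³] = kg·m⁻¹·s⁻²
  (f) [kg·m·s⁻¹] / [m²] = kg·m⁻¹·s⁻¹
All reduce to kg·m⁻¹·s⁻¹ except (e), which is kg·m⁻¹·s⁻².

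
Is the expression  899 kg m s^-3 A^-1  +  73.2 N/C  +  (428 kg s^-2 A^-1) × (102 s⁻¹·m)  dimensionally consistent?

Yes

Work out the base dimensions of each:
  899 kg m s^-3 A^-1:  kg·m·s⁻³·A⁻¹
  73.2 N/C:  N·C⁻¹ = kg·m·s⁻²·(s·A)⁻¹ = kg·m·s⁻³·A⁻¹
  (428 kg s^-2 A^-1) × (102 s⁻¹·m):  [kg·s⁻²·A⁻¹] · [m·s⁻¹] = kg·m·s⁻³·A⁻¹
Every term reduces to kg·m·s⁻³·A⁻¹.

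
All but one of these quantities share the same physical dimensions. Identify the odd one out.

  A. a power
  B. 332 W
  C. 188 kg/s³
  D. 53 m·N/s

C.

Reduce each to base SI dimensions:
  A. [power] = kg·m²·s⁻³
  B. W = J·s⁻¹ = kg·m²·s⁻³
  C. kg·s⁻³
  D. N·m·s⁻¹ = kg·m·s⁻²·m·s⁻¹ = kg·m²·s⁻³
All reduce to kg·m²·s⁻³ except C., which is kg·s⁻³.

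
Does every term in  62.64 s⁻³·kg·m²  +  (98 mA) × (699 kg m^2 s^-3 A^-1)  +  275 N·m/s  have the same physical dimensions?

Dimensions:
  62.64 s⁻³·kg·m²:  kg·m²·s⁻³
  (98 mA) × (699 kg m^2 s^-3 A^-1):  [A] · [kg·m²·s⁻³·A⁻¹] = kg·m²·s⁻³
  275 N·m/s:  N·m·s⁻¹ = kg·m·s⁻²·m·s⁻¹ = kg·m²·s⁻³
Every term reduces to kg·m²·s⁻³.

Yes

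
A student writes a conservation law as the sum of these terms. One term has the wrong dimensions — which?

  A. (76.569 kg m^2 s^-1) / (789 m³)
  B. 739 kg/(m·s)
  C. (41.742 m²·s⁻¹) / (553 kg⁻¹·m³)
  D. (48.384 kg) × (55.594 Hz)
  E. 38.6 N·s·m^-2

In SI base units:
  A. [kg·m²·s⁻¹] / [m³] = kg·m⁻¹·s⁻¹
  B. kg·m⁻¹·s⁻¹
  C. [m²·s⁻¹] / [kg⁻¹·m³] = kg·m⁻¹·s⁻¹
  D. [kg] · [s⁻¹] = kg·s⁻¹
  E. N·s·m⁻² = kg·m·s⁻²·s·m⁻² = kg·m⁻¹·s⁻¹
All reduce to kg·m⁻¹·s⁻¹ except D., which is kg·s⁻¹.

D.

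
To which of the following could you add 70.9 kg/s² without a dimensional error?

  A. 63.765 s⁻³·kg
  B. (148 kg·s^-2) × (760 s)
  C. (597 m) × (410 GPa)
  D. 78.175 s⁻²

Reference: kg·s⁻².
Each option:
  A. kg·s⁻³
  B. [kg·s⁻²] · [s] = kg·s⁻¹
  C. [m] · [kg·m⁻¹·s⁻²] = kg·s⁻²  ← same
  D. s⁻²
Only C. matches kg·s⁻².

C.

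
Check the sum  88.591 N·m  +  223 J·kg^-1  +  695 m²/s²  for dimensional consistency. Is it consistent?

No

In SI base units:
  88.591 N·m:  N·m = kg·m·s⁻²·m = kg·m²·s⁻²
  223 J·kg^-1:  J·kg⁻¹ = N·m·kg⁻¹ = m²·s⁻²
  695 m²/s²:  m²·s⁻²
The terms do not share a single dimension (kg·m²·s⁻² vs m²·s⁻²).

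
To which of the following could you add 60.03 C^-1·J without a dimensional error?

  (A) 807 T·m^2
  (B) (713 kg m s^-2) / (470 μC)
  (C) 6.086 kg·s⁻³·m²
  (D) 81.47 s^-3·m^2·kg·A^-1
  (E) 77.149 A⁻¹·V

Reference: J·C⁻¹ = N·m·(s·A)⁻¹ = kg·m²·s⁻³·A⁻¹.
Each option:
  (A) T·m² = Wb·m⁻²·m² = kg·m²·s⁻²·A⁻¹
  (B) [kg·m·s⁻²] / [s·A] = kg·m·s⁻³·A⁻¹
  (C) kg·m²·s⁻³
  (D) kg·m²·s⁻³·A⁻¹  ← same
  (E) V·A⁻¹ = J·C⁻¹·A⁻¹ = kg·m²·s⁻³·A⁻²
Only (D) matches kg·m²·s⁻³·A⁻¹.

(D)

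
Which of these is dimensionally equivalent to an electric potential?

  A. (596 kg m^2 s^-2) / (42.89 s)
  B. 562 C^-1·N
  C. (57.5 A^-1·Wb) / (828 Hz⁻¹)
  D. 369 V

D.

Reference: [electric potential] = kg·m²·s⁻³·A⁻¹.
Each option:
  A. [kg·m²·s⁻²] / [s] = kg·m²·s⁻³
  B. N·C⁻¹ = kg·m·s⁻²·(s·A)⁻¹ = kg·m·s⁻³·A⁻¹
  C. [kg·m²·s⁻²·A⁻²] / [s] = kg·m²·s⁻³·A⁻²
  D. V = J·C⁻¹ = kg·m²·s⁻³·A⁻¹  ← same
Only D. matches kg·m²·s⁻³·A⁻¹.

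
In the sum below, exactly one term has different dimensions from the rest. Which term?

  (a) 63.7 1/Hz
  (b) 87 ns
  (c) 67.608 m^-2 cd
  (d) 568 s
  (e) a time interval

(c)

Dimensions:
  (a) Hz⁻¹ = (s⁻¹)⁻¹ = s
  (b) s
  (c) m⁻²·cd
  (d) s
  (e) [time interval] = s
All reduce to s except (c), which is m⁻²·cd.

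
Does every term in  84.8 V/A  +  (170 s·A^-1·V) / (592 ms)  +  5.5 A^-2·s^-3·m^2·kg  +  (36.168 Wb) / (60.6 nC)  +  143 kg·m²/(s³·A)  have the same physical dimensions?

Expand each in SI base units:
  84.8 V/A:  V·A⁻¹ = J·C⁻¹·A⁻¹ = kg·m²·s⁻³·A⁻²
  (170 s·A^-1·V) / (592 ms):  [kg·m²·s⁻²·A⁻²] / [s] = kg·m²·s⁻³·A⁻²
  5.5 A^-2·s^-3·m^2·kg:  kg·m²·s⁻³·A⁻²
  (36.168 Wb) / (60.6 nC):  [kg·m²·s⁻²·A⁻¹] / [s·A] = kg·m²·s⁻³·A⁻²
  143 kg·m²/(s³·A):  kg·m²·s⁻³·A⁻¹
The terms do not share a single dimension (kg·m²·s⁻³·A⁻² vs kg·m²·s⁻³·A⁻¹).

No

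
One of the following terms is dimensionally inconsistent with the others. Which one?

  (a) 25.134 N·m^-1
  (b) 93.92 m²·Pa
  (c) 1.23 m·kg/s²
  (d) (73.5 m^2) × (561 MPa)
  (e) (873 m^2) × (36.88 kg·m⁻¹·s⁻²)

Reduce each to base SI dimensions:
  (a) N·m⁻¹ = kg·m·s⁻²·m⁻¹ = kg·s⁻²
  (b) Pa·m² = N·m⁻²·m² = kg·m·s⁻²
  (c) kg·m·s⁻²
  (d) [m²] · [kg·m⁻¹·s⁻²] = kg·m·s⁻²
  (e) [m²] · [kg·m⁻¹·s⁻²] = kg·m·s⁻²
All reduce to kg·m·s⁻² except (a), which is kg·s⁻².

(a)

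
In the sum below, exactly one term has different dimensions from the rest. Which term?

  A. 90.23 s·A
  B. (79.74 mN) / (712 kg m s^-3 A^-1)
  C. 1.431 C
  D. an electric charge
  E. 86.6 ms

E.

Work out the base dimensions of each:
  A. A·s = s·A
  B. [kg·m·s⁻²] / [kg·m·s⁻³·A⁻¹] = s·A
  C. C = s·A
  D. [electric charge] = s·A
  E. s
All reduce to s·A except E., which is s.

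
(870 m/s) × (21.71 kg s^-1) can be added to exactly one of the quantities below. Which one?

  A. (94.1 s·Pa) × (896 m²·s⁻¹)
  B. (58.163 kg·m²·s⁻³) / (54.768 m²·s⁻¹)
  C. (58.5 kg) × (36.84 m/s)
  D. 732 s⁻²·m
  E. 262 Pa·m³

A.

Reference: [m·s⁻¹] · [kg·s⁻¹] = kg·m·s⁻².
Each option:
  A. [kg·m⁻¹·s⁻¹] · [m²·s⁻¹] = kg·m·s⁻²  ← same
  B. [kg·m²·s⁻³] / [m²·s⁻¹] = kg·s⁻²
  C. [kg] · [m·s⁻¹] = kg·m·s⁻¹
  D. m·s⁻²
  E. Pa·m³ = N·m⁻²·m³ = kg·m²·s⁻²
Only A. matches kg·m·s⁻².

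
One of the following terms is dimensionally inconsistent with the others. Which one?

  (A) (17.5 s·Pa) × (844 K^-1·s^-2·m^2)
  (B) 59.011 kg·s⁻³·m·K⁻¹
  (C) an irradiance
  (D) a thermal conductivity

(C)

Reduce each to base SI dimensions:
  (A) [kg·m⁻¹·s⁻¹] · [m²·s⁻²·K⁻¹] = kg·m·s⁻³·K⁻¹
  (B) kg·m·s⁻³·K⁻¹
  (C) [irradiance] = kg·s⁻³
  (D) [thermal conductivity] = kg·m·s⁻³·K⁻¹
All reduce to kg·m·s⁻³·K⁻¹ except (C), which is kg·s⁻³.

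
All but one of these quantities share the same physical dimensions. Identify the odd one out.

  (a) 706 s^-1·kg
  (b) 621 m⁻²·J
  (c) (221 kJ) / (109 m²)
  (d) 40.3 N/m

Reduce each to base SI dimensions:
  (a) kg·s⁻¹
  (b) J·m⁻² = N·m·m⁻² = kg·s⁻²
  (c) [kg·m²·s⁻²] / [m²] = kg·s⁻²
  (d) N·m⁻¹ = kg·m·s⁻²·m⁻¹ = kg·s⁻²
All reduce to kg·s⁻² except (a), which is kg·s⁻¹.

(a)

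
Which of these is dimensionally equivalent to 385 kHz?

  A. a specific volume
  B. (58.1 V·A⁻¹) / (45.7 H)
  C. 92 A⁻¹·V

B.

Reference: Hz = s⁻¹.
Each option:
  A. [specific volume] = kg⁻¹·m³
  B. [kg·m²·s⁻³·A⁻²] / [kg·m²·s⁻²·A⁻²] = s⁻¹  ← same
  C. V·A⁻¹ = J·C⁻¹·A⁻¹ = kg·m²·s⁻³·A⁻²
Only B. matches s⁻¹.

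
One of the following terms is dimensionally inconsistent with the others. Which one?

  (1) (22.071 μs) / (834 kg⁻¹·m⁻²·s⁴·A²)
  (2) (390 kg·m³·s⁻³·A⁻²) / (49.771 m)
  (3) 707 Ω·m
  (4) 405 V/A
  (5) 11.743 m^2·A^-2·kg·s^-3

Reduce each to base SI dimensions:
  (1) [s] / [kg⁻¹·m⁻²·s⁴·A²] = kg·m²·s⁻³·A⁻²
  (2) [kg·m³·s⁻³·A⁻²] / [m] = kg·m²·s⁻³·A⁻²
  (3) Ω·m = V·A⁻¹·m = kg·m³·s⁻³·A⁻²
  (4) V·A⁻¹ = J·C⁻¹·A⁻¹ = kg·m²·s⁻³·A⁻²
  (5) kg·m²·s⁻³·A⁻²
All reduce to kg·m²·s⁻³·A⁻² except (3), which is kg·m³·s⁻³·A⁻².

(3)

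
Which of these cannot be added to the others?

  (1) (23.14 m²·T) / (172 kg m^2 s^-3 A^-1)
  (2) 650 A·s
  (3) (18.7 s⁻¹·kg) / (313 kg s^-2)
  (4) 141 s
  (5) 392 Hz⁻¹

(2)

Expand each in SI base units:
  (1) [kg·m²·s⁻²·A⁻¹] / [kg·m²·s⁻³·A⁻¹] = s
  (2) A·s = s·A
  (3) [kg·s⁻¹] / [kg·s⁻²] = s
  (4) s
  (5) Hz⁻¹ = (s⁻¹)⁻¹ = s
All reduce to s except (2), which is s·A.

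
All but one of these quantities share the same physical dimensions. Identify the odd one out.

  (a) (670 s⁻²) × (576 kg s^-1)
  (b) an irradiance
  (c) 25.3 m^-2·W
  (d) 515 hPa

Expand each in SI base units:
  (a) [s⁻²] · [kg·s⁻¹] = kg·s⁻³
  (b) [irradiance] = kg·s⁻³
  (c) W·m⁻² = J·s⁻¹·m⁻² = kg·s⁻³
  (d) Pa = N·m⁻² = kg·m⁻¹·s⁻²
All reduce to kg·s⁻³ except (d), which is kg·m⁻¹·s⁻².

(d)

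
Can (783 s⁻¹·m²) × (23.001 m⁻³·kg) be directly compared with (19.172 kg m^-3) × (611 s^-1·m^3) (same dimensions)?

No

Expand each in SI base units:
  (783 s⁻¹·m²) × (23.001 m⁻³·kg):  [m²·s⁻¹] · [kg·m⁻³] = kg·m⁻¹·s⁻¹
  (19.172 kg m^-3) × (611 s^-1·m^3):  [kg·m⁻³] · [m³·s⁻¹] = kg·s⁻¹
kg·m⁻¹·s⁻¹ ≠ kg·s⁻¹, so they cannot be added.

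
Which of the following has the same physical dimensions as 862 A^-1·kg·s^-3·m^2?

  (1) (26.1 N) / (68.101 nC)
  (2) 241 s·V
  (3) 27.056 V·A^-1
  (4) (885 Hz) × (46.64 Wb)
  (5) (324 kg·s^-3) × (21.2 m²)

(4)

Reference: kg·m²·s⁻³·A⁻¹.
Each option:
  (1) [kg·m·s⁻²] / [s·A] = kg·m·s⁻³·A⁻¹
  (2) V·s = J·C⁻¹·s = kg·m²·s⁻²·A⁻¹
  (3) V·A⁻¹ = J·C⁻¹·A⁻¹ = kg·m²·s⁻³·A⁻²
  (4) [s⁻¹] · [kg·m²·s⁻²·A⁻¹] = kg·m²·s⁻³·A⁻¹  ← same
  (5) [kg·s⁻³] · [m²] = kg·m²·s⁻³
Only (4) matches kg·m²·s⁻³·A⁻¹.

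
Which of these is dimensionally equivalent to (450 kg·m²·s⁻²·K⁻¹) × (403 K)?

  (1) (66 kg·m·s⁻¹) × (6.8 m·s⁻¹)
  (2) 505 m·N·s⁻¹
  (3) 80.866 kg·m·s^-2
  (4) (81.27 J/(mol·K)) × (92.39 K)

Reference: [kg·m²·s⁻²·K⁻¹] · [K] = kg·m²·s⁻².
Each option:
  (1) [kg·m·s⁻¹] · [m·s⁻¹] = kg·m²·s⁻²  ← same
  (2) N·m·s⁻¹ = kg·m·s⁻²·m·s⁻¹ = kg·m²·s⁻³
  (3) kg·m·s⁻²
  (4) [kg·m²·s⁻²·K⁻¹·mol⁻¹] · [K] = kg·m²·s⁻²·mol⁻¹
Only (1) matches kg·m²·s⁻².

(1)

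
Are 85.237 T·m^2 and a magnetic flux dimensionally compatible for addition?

Expand each in SI base units:
  85.237 T·m^2:  T·m² = Wb·m⁻²·m² = kg·m²·s⁻²·A⁻¹
  a magnetic flux:  [magnetic flux] = kg·m²·s⁻²·A⁻¹
Both are kg·m²·s⁻²·A⁻¹, so they have the same dimensions and can be added.

Yes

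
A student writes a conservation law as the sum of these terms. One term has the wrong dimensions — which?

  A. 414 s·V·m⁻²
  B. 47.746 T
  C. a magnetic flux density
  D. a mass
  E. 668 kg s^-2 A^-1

D.

Work out the base dimensions of each:
  A. V·s·m⁻² = J·C⁻¹·s·m⁻² = kg·s⁻²·A⁻¹
  B. T = Wb·m⁻² = kg·s⁻²·A⁻¹
  C. [magnetic flux density] = kg·s⁻²·A⁻¹
  D. [mass] = kg
  E. kg·s⁻²·A⁻¹
All reduce to kg·s⁻²·A⁻¹ except D., which is kg.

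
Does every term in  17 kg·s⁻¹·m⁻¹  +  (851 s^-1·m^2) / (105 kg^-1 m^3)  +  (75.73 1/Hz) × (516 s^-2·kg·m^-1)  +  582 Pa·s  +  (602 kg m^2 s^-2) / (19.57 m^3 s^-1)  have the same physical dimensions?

Dimensions:
  17 kg·s⁻¹·m⁻¹:  kg·m⁻¹·s⁻¹
  (851 s^-1·m^2) / (105 kg^-1 m^3):  [m²·s⁻¹] / [kg⁻¹·m³] = kg·m⁻¹·s⁻¹
  (75.73 1/Hz) × (516 s^-2·kg·m^-1):  [s] · [kg·m⁻¹·s⁻²] = kg·m⁻¹·s⁻¹
  582 Pa·s:  Pa·s = N·m⁻²·s = kg·m⁻¹·s⁻¹
  (602 kg m^2 s^-2) / (19.57 m^3 s^-1):  [kg·m²·s⁻²] / [m³·s⁻¹] = kg·m⁻¹·s⁻¹
Every term reduces to kg·m⁻¹·s⁻¹.

Yes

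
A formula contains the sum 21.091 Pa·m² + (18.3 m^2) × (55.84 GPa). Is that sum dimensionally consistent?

Yes

Dimensions:
  21.091 Pa·m²:  Pa·m² = N·m⁻²·m² = kg·m·s⁻²
  (18.3 m^2) × (55.84 GPa):  [m²] · [kg·m⁻¹·s⁻²] = kg·m·s⁻²
Both are kg·m·s⁻², so they have the same dimensions and can be added.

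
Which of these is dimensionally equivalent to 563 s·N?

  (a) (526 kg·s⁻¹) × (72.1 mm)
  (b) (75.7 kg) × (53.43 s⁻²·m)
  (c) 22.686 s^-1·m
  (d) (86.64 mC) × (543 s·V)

(a)

Reference: N·s = kg·m·s⁻²·s = kg·m·s⁻¹.
Each option:
  (a) [kg·s⁻¹] · [m] = kg·m·s⁻¹  ← same
  (b) [kg] · [m·s⁻²] = kg·m·s⁻²
  (c) m·s⁻¹
  (d) [s·A] · [kg·m²·s⁻²·A⁻¹] = kg·m²·s⁻¹
Only (a) matches kg·m·s⁻¹.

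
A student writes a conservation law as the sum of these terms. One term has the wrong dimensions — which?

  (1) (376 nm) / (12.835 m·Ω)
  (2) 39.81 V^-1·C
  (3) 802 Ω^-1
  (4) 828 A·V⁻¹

(2)

Work out the base dimensions of each:
  (1) [m] / [kg·m³·s⁻³·A⁻²] = kg⁻¹·m⁻²·s³·A²
  (2) C·V⁻¹ = s·A·(J·C⁻¹)⁻¹ = kg⁻¹·m⁻²·s⁴·A²
  (3) Ω⁻¹ = (V·A⁻¹)⁻¹ = kg⁻¹·m⁻²·s³·A²
  (4) A·V⁻¹ = A·(J·C⁻¹)⁻¹ = kg⁻¹·m⁻²·s³·A²
All reduce to kg⁻¹·m⁻²·s³·A² except (2), which is kg⁻¹·m⁻²·s⁴·A².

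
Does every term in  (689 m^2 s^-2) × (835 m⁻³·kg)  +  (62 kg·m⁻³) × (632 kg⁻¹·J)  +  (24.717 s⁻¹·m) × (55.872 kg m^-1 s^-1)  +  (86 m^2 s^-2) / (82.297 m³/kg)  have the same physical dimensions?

Reduce each to base SI dimensions:
  (689 m^2 s^-2) × (835 m⁻³·kg):  [m²·s⁻²] · [kg·m⁻³] = kg·m⁻¹·s⁻²
  (62 kg·m⁻³) × (632 kg⁻¹·J):  [kg·m⁻³] · [m²·s⁻²] = kg·m⁻¹·s⁻²
  (24.717 s⁻¹·m) × (55.872 kg m^-1 s^-1):  [m·s⁻¹] · [kg·m⁻¹·s⁻¹] = kg·s⁻²
  (86 m^2 s^-2) / (82.297 m³/kg):  [m²·s⁻²] / [kg⁻¹·m³] = kg·m⁻¹·s⁻²
The terms do not share a single dimension (kg·m⁻¹·s⁻² vs kg·s⁻²).

No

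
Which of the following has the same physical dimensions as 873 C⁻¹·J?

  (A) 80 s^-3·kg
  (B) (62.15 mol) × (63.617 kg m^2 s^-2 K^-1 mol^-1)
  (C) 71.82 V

(C)

Reference: J·C⁻¹ = N·m·(s·A)⁻¹ = kg·m²·s⁻³·A⁻¹.
Each option:
  (A) kg·s⁻³
  (B) [mol] · [kg·m²·s⁻²·K⁻¹·mol⁻¹] = kg·m²·s⁻²·K⁻¹
  (C) V = J·C⁻¹ = kg·m²·s⁻³·A⁻¹  ← same
Only (C) matches kg·m²·s⁻³·A⁻¹.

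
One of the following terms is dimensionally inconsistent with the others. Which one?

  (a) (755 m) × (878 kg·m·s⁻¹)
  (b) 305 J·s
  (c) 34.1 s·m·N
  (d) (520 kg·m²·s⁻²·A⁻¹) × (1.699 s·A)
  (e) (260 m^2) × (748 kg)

(e)

Dimensions:
  (a) [m] · [kg·m·s⁻¹] = kg·m²·s⁻¹
  (b) J·s = N·m·s = kg·m²·s⁻¹
  (c) N·m·s = kg·m·s⁻²·m·s = kg·m²·s⁻¹
  (d) [kg·m²·s⁻²·A⁻¹] · [s·A] = kg·m²·s⁻¹
  (e) [m²] · [kg] = kg·m²
All reduce to kg·m²·s⁻¹ except (e), which is kg·m².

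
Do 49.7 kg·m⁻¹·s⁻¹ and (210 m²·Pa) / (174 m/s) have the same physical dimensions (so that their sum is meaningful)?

No

Reduce each to base SI dimensions:
  49.7 kg·m⁻¹·s⁻¹:  kg·m⁻¹·s⁻¹
  (210 m²·Pa) / (174 m/s):  [kg·m·s⁻²] / [m·s⁻¹] = kg·s⁻¹
kg·m⁻¹·s⁻¹ ≠ kg·s⁻¹, so they cannot be added.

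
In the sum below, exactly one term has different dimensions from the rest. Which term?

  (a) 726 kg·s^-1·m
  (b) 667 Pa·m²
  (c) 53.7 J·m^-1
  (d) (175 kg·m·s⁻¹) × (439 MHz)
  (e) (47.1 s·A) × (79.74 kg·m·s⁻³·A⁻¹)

(a)

In SI base units:
  (a) kg·m·s⁻¹
  (b) Pa·m² = N·m⁻²·m² = kg·m·s⁻²
  (c) J·m⁻¹ = N·m·m⁻¹ = kg·m·s⁻²
  (d) [kg·m·s⁻¹] · [s⁻¹] = kg·m·s⁻²
  (e) [s·A] · [kg·m·s⁻³·A⁻¹] = kg·m·s⁻²
All reduce to kg·m·s⁻² except (a), which is kg·m·s⁻¹.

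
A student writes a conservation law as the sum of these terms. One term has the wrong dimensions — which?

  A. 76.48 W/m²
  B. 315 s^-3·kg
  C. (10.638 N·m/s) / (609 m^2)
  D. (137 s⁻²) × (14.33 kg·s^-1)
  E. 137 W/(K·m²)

E.

Dimensions:
  A. W·m⁻² = J·s⁻¹·m⁻² = kg·s⁻³
  B. kg·s⁻³
  C. [kg·m²·s⁻³] / [m²] = kg·s⁻³
  D. [s⁻²] · [kg·s⁻¹] = kg·s⁻³
  E. W·m⁻²·K⁻¹ = J·s⁻¹·m⁻²·K⁻¹ = kg·s⁻³·K⁻¹
All reduce to kg·s⁻³ except E., which is kg·s⁻³·K⁻¹.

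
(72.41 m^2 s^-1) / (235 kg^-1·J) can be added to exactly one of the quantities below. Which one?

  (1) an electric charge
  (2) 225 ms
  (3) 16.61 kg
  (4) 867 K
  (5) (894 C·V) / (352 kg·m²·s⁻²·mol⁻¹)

Reference: [m²·s⁻¹] / [m²·s⁻²] = s.
Each option:
  (1) [electric charge] = s·A
  (2) s  ← same
  (3) kg
  (4) K
  (5) [kg·m²·s⁻²] / [kg·m²·s⁻²·mol⁻¹] = mol
Only (2) matches s.

(2)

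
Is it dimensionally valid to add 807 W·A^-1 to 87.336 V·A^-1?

No

In SI base units:
  807 W·A^-1:  W·A⁻¹ = J·s⁻¹·A⁻¹ = kg·m²·s⁻³·A⁻¹
  87.336 V·A^-1:  V·A⁻¹ = J·C⁻¹·A⁻¹ = kg·m²·s⁻³·A⁻²
kg·m²·s⁻³·A⁻¹ ≠ kg·m²·s⁻³·A⁻², so they cannot be added.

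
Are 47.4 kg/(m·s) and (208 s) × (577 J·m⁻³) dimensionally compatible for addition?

Yes

Expand each in SI base units:
  47.4 kg/(m·s):  kg·m⁻¹·s⁻¹
  (208 s) × (577 J·m⁻³):  [s] · [kg·m⁻¹·s⁻²] = kg·m⁻¹·s⁻¹
Both are kg·m⁻¹·s⁻¹, so they have the same dimensions and can be added.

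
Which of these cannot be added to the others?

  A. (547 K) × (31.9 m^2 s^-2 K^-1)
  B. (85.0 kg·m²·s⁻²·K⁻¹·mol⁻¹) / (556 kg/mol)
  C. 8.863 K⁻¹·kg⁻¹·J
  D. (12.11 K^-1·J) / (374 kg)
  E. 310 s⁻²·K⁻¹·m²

A.

Work out the base dimensions of each:
  A. [K] · [m²·s⁻²·K⁻¹] = m²·s⁻²
  B. [kg·m²·s⁻²·K⁻¹·mol⁻¹] / [kg·mol⁻¹] = m²·s⁻²·K⁻¹
  C. J·kg⁻¹·K⁻¹ = N·m·kg⁻¹·K⁻¹ = m²·s⁻²·K⁻¹
  D. [kg·m²·s⁻²·K⁻¹] / [kg] = m²·s⁻²·K⁻¹
  E. m²·s⁻²·K⁻¹
All reduce to m²·s⁻²·K⁻¹ except A., which is m²·s⁻².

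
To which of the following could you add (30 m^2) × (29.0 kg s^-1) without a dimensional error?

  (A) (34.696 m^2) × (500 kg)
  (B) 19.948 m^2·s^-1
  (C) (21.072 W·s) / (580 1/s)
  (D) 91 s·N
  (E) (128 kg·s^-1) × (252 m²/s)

Reference: [m²] · [kg·s⁻¹] = kg·m²·s⁻¹.
Each option:
  (A) [m²] · [kg] = kg·m²
  (B) m²·s⁻¹
  (C) [kg·m²·s⁻²] / [s⁻¹] = kg·m²·s⁻¹  ← same
  (D) N·s = kg·m·s⁻²·s = kg·m·s⁻¹
  (E) [kg·s⁻¹] · [m²·s⁻¹] = kg·m²·s⁻²
Only (C) matches kg·m²·s⁻¹.

(C)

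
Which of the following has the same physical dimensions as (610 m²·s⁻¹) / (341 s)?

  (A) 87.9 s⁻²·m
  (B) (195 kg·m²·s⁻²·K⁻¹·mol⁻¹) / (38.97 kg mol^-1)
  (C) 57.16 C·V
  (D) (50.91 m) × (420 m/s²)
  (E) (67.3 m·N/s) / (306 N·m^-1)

(D)

Reference: [m²·s⁻¹] / [s] = m²·s⁻².
Each option:
  (A) m·s⁻²
  (B) [kg·m²·s⁻²·K⁻¹·mol⁻¹] / [kg·mol⁻¹] = m²·s⁻²·K⁻¹
  (C) C·V = s·A·J·C⁻¹ = kg·m²·s⁻²
  (D) [m] · [m·s⁻²] = m²·s⁻²  ← same
  (E) [kg·m²·s⁻³] / [kg·s⁻²] = m²·s⁻¹
Only (D) matches m²·s⁻².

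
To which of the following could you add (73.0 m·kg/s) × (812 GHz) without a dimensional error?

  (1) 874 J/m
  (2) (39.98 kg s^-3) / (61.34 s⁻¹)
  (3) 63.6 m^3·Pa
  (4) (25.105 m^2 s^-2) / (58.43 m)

Reference: [kg·m·s⁻¹] · [s⁻¹] = kg·m·s⁻².
Each option:
  (1) J·m⁻¹ = N·m·m⁻¹ = kg·m·s⁻²  ← same
  (2) [kg·s⁻³] / [s⁻¹] = kg·s⁻²
  (3) Pa·m³ = N·m⁻²·m³ = kg·m²·s⁻²
  (4) [m²·s⁻²] / [m] = m·s⁻²
Only (1) matches kg·m·s⁻².

(1)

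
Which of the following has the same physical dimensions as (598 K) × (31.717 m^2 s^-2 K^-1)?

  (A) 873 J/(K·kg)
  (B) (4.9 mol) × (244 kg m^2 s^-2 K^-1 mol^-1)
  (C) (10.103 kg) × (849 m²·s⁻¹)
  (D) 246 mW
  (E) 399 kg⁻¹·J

Reference: [K] · [m²·s⁻²·K⁻¹] = m²·s⁻².
Each option:
  (A) J·kg⁻¹·K⁻¹ = N·m·kg⁻¹·K⁻¹ = m²·s⁻²·K⁻¹
  (B) [mol] · [kg·m²·s⁻²·K⁻¹·mol⁻¹] = kg·m²·s⁻²·K⁻¹
  (C) [kg] · [m²·s⁻¹] = kg·m²·s⁻¹
  (D) W = J·s⁻¹ = kg·m²·s⁻³
  (E) J·kg⁻¹ = N·m·kg⁻¹ = m²·s⁻²  ← same
Only (E) matches m²·s⁻².

(E)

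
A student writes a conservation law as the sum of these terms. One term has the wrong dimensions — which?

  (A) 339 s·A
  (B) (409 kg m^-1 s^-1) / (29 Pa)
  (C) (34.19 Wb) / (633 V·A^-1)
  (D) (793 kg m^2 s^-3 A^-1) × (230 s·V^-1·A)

Work out the base dimensions of each:
  (A) A·s = s·A
  (B) [kg·m⁻¹·s⁻¹] / [kg·m⁻¹·s⁻²] = s
  (C) [kg·m²·s⁻²·A⁻¹] / [kg·m²·s⁻³·A⁻²] = s·A
  (D) [kg·m²·s⁻³·A⁻¹] · [kg⁻¹·m⁻²·s⁴·A²] = s·A
All reduce to s·A except (B), which is s.

(B)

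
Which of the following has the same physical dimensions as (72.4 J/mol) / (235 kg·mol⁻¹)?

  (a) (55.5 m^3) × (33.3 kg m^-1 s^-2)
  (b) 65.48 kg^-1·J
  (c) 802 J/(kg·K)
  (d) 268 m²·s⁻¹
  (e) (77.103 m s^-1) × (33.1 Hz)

(b)

Reference: [kg·m²·s⁻²·mol⁻¹] / [kg·mol⁻¹] = m²·s⁻².
Each option:
  (a) [m³] · [kg·m⁻¹·s⁻²] = kg·m²·s⁻²
  (b) J·kg⁻¹ = N·m·kg⁻¹ = m²·s⁻²  ← same
  (c) J·kg⁻¹·K⁻¹ = N·m·kg⁻¹·K⁻¹ = m²·s⁻²·K⁻¹
  (d) m²·s⁻¹
  (e) [m·s⁻¹] · [s⁻¹] = m·s⁻²
Only (b) matches m²·s⁻².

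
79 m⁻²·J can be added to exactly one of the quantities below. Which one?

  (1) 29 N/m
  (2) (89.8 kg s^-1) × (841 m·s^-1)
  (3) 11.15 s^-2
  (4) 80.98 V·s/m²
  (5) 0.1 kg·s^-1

(1)

Reference: J·m⁻² = N·m·m⁻² = kg·s⁻².
Each option:
  (1) N·m⁻¹ = kg·m·s⁻²·m⁻¹ = kg·s⁻²  ← same
  (2) [kg·s⁻¹] · [m·s⁻¹] = kg·m·s⁻²
  (3) s⁻²
  (4) V·s·m⁻² = J·C⁻¹·s·m⁻² = kg·s⁻²·A⁻¹
  (5) kg·s⁻¹
Only (1) matches kg·s⁻².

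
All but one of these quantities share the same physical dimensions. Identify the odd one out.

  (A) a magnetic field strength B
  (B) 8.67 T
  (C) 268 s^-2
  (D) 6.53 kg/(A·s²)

(C)

Expand each in SI base units:
  (A) [magnetic field strength B] = kg·s⁻²·A⁻¹
  (B) T = Wb·m⁻² = kg·s⁻²·A⁻¹
  (C) s⁻²
  (D) kg·s⁻²·A⁻¹
All reduce to kg·s⁻²·A⁻¹ except (C), which is s⁻².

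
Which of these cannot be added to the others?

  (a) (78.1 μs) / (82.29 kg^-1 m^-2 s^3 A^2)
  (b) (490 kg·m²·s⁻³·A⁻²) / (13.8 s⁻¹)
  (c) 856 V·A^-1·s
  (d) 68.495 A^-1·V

(d)

In SI base units:
  (a) [s] / [kg⁻¹·m⁻²·s³·A²] = kg·m²·s⁻²·A⁻²
  (b) [kg·m²·s⁻³·A⁻²] / [s⁻¹] = kg·m²·s⁻²·A⁻²
  (c) V·s·A⁻¹ = J·C⁻¹·s·A⁻¹ = kg·m²·s⁻²·A⁻²
  (d) V·A⁻¹ = J·C⁻¹·A⁻¹ = kg·m²·s⁻³·A⁻²
All reduce to kg·m²·s⁻²·A⁻² except (d), which is kg·m²·s⁻³·A⁻².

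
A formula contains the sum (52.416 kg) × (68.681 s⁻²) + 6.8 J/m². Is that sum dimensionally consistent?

Yes

In SI base units:
  (52.416 kg) × (68.681 s⁻²):  [kg] · [s⁻²] = kg·s⁻²
  6.8 J/m²:  J·m⁻² = N·m·m⁻² = kg·s⁻²
Both are kg·s⁻², so they have the same dimensions and can be added.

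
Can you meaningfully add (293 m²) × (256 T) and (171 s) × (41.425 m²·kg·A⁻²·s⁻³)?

No

In SI base units:
  (293 m²) × (256 T):  [m²] · [kg·s⁻²·A⁻¹] = kg·m²·s⁻²·A⁻¹
  (171 s) × (41.425 m²·kg·A⁻²·s⁻³):  [s] · [kg·m²·s⁻³·A⁻²] = kg·m²·s⁻²·A⁻²
kg·m²·s⁻²·A⁻¹ ≠ kg·m²·s⁻²·A⁻², so they cannot be added.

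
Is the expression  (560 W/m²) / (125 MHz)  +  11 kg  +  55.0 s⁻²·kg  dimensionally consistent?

No

In SI base units:
  (560 W/m²) / (125 MHz):  [kg·s⁻³] / [s⁻¹] = kg·s⁻²
  11 kg:  kg
  55.0 s⁻²·kg:  kg·s⁻²
The terms do not share a single dimension (kg vs kg·s⁻²).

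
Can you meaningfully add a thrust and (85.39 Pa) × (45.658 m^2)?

Yes

Reduce each to base SI dimensions:
  a thrust:  [thrust] = kg·m·s⁻²
  (85.39 Pa) × (45.658 m^2):  [kg·m⁻¹·s⁻²] · [m²] = kg·m·s⁻²
Both are kg·m·s⁻², so they have the same dimensions and can be added.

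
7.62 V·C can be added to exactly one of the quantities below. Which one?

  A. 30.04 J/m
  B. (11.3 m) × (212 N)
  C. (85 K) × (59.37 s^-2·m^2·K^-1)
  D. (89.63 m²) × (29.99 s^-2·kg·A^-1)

B.

Reference: C·V = s·A·J·C⁻¹ = kg·m²·s⁻².
Each option:
  A. J·m⁻¹ = N·m·m⁻¹ = kg·m·s⁻²
  B. [m] · [kg·m·s⁻²] = kg·m²·s⁻²  ← same
  C. [K] · [m²·s⁻²·K⁻¹] = m²·s⁻²
  D. [m²] · [kg·s⁻²·A⁻¹] = kg·m²·s⁻²·A⁻¹
Only B. matches kg·m²·s⁻².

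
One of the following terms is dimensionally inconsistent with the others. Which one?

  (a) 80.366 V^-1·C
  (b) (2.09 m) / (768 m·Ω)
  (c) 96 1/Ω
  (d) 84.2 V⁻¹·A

In SI base units:
  (a) C·V⁻¹ = s·A·(J·C⁻¹)⁻¹ = kg⁻¹·m⁻²·s⁴·A²
  (b) [m] / [kg·m³·s⁻³·A⁻²] = kg⁻¹·m⁻²·s³·A²
  (c) Ω⁻¹ = (V·A⁻¹)⁻¹ = kg⁻¹·m⁻²·s³·A²
  (d) A·V⁻¹ = A·(J·C⁻¹)⁻¹ = kg⁻¹·m⁻²·s³·A²
All reduce to kg⁻¹·m⁻²·s³·A² except (a), which is kg⁻¹·m⁻²·s⁴·A².

(a)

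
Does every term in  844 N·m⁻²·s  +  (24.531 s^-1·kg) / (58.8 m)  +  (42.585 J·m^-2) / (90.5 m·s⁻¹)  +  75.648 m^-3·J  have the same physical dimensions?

No

In SI base units:
  844 N·m⁻²·s:  N·s·m⁻² = kg·m·s⁻²·s·m⁻² = kg·m⁻¹·s⁻¹
  (24.531 s^-1·kg) / (58.8 m):  [kg·s⁻¹] / [m] = kg·m⁻¹·s⁻¹
  (42.585 J·m^-2) / (90.5 m·s⁻¹):  [kg·s⁻²] / [m·s⁻¹] = kg·m⁻¹·s⁻¹
  75.648 m^-3·J:  J·m⁻³ = N·m·m⁻³ = kg·m⁻¹·s⁻²
The terms do not share a single dimension (kg·m⁻¹·s⁻² vs kg·m⁻¹·s⁻¹).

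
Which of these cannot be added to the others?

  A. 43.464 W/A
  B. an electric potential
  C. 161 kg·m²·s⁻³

C.

Reduce each to base SI dimensions:
  A. W·A⁻¹ = J·s⁻¹·A⁻¹ = kg·m²·s⁻³·A⁻¹
  B. [electric potential] = kg·m²·s⁻³·A⁻¹
  C. kg·m²·s⁻³
All reduce to kg·m²·s⁻³·A⁻¹ except C., which is kg·m²·s⁻³.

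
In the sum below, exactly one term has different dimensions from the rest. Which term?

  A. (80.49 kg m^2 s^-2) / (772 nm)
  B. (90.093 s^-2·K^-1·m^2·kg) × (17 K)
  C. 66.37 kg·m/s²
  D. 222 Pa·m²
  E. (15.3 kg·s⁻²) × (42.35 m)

Reduce each to base SI dimensions:
  A. [kg·m²·s⁻²] / [m] = kg·m·s⁻²
  B. [kg·m²·s⁻²·K⁻¹] · [K] = kg·m²·s⁻²
  C. kg·m·s⁻²
  D. Pa·m² = N·m⁻²·m² = kg·m·s⁻²
  E. [kg·s⁻²] · [m] = kg·m·s⁻²
All reduce to kg·m·s⁻² except B., which is kg·m²·s⁻².

B.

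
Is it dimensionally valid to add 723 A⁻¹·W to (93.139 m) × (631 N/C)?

Yes

Expand each in SI base units:
  723 A⁻¹·W:  W·A⁻¹ = J·s⁻¹·A⁻¹ = kg·m²·s⁻³·A⁻¹
  (93.139 m) × (631 N/C):  [m] · [kg·m·s⁻³·A⁻¹] = kg·m²·s⁻³·A⁻¹
Both are kg·m²·s⁻³·A⁻¹, so they have the same dimensions and can be added.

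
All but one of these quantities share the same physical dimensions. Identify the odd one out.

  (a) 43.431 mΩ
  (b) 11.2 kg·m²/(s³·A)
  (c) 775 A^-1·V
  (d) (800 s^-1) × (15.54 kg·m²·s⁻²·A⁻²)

(b)

Dimensions:
  (a) Ω = V·A⁻¹ = kg·m²·s⁻³·A⁻²
  (b) kg·m²·s⁻³·A⁻¹
  (c) V·A⁻¹ = J·C⁻¹·A⁻¹ = kg·m²·s⁻³·A⁻²
  (d) [s⁻¹] · [kg·m²·s⁻²·A⁻²] = kg·m²·s⁻³·A⁻²
All reduce to kg·m²·s⁻³·A⁻² except (b), which is kg·m²·s⁻³·A⁻¹.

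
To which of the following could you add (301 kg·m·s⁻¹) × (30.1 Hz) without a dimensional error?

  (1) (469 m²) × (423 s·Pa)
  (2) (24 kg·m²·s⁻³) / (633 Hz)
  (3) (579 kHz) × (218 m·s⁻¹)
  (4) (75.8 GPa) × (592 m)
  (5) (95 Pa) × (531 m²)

Reference: [kg·m·s⁻¹] · [s⁻¹] = kg·m·s⁻².
Each option:
  (1) [m²] · [kg·m⁻¹·s⁻¹] = kg·m·s⁻¹
  (2) [kg·m²·s⁻³] / [s⁻¹] = kg·m²·s⁻²
  (3) [s⁻¹] · [m·s⁻¹] = m·s⁻²
  (4) [kg·m⁻¹·s⁻²] · [m] = kg·s⁻²
  (5) [kg·m⁻¹·s⁻²] · [m²] = kg·m·s⁻²  ← same
Only (5) matches kg·m·s⁻².

(5)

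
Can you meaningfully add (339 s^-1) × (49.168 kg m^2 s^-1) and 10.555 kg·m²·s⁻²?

Expand each in SI base units:
  (339 s^-1) × (49.168 kg m^2 s^-1):  [s⁻¹] · [kg·m²·s⁻¹] = kg·m²·s⁻²
  10.555 kg·m²·s⁻²:  kg·m²·s⁻²
Both are kg·m²·s⁻², so they have the same dimensions and can be added.

Yes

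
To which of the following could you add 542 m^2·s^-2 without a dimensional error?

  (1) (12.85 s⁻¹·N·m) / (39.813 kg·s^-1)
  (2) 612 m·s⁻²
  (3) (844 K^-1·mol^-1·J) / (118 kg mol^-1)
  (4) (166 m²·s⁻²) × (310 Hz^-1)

Reference: m²·s⁻².
Each option:
  (1) [kg·m²·s⁻³] / [kg·s⁻¹] = m²·s⁻²  ← same
  (2) m·s⁻²
  (3) [kg·m²·s⁻²·K⁻¹·mol⁻¹] / [kg·mol⁻¹] = m²·s⁻²·K⁻¹
  (4) [m²·s⁻²] · [s] = m²·s⁻¹
Only (1) matches m²·s⁻².

(1)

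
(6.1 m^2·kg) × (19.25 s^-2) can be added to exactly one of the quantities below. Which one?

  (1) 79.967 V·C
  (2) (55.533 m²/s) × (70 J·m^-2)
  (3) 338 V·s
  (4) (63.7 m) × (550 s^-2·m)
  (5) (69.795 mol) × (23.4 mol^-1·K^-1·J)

(1)

Reference: [kg·m²] · [s⁻²] = kg·m²·s⁻².
Each option:
  (1) C·V = s·A·J·C⁻¹ = kg·m²·s⁻²  ← same
  (2) [m²·s⁻¹] · [kg·s⁻²] = kg·m²·s⁻³
  (3) V·s = J·C⁻¹·s = kg·m²·s⁻²·A⁻¹
  (4) [m] · [m·s⁻²] = m²·s⁻²
  (5) [mol] · [kg·m²·s⁻²·K⁻¹·mol⁻¹] = kg·m²·s⁻²·K⁻¹
Only (1) matches kg·m²·s⁻².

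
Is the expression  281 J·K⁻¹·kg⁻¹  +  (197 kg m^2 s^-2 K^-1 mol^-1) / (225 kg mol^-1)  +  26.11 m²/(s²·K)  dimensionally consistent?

Yes

Expand each in SI base units:
  281 J·K⁻¹·kg⁻¹:  J·kg⁻¹·K⁻¹ = N·m·kg⁻¹·K⁻¹ = m²·s⁻²·K⁻¹
  (197 kg m^2 s^-2 K^-1 mol^-1) / (225 kg mol^-1):  [kg·m²·s⁻²·K⁻¹·mol⁻¹] / [kg·mol⁻¹] = m²·s⁻²·K⁻¹
  26.11 m²/(s²·K):  m²·s⁻²·K⁻¹
Every term reduces to m²·s⁻²·K⁻¹.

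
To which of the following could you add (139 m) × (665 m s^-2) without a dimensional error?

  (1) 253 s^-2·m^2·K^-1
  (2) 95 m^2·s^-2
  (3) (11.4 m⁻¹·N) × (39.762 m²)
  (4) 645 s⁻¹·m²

Reference: [m] · [m·s⁻²] = m²·s⁻².
Each option:
  (1) m²·s⁻²·K⁻¹
  (2) m²·s⁻²  ← same
  (3) [kg·s⁻²] · [m²] = kg·m²·s⁻²
  (4) m²·s⁻¹
Only (2) matches m²·s⁻².

(2)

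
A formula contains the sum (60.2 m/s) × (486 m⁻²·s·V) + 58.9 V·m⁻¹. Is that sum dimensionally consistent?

Expand each in SI base units:
  (60.2 m/s) × (486 m⁻²·s·V):  [m·s⁻¹] · [kg·s⁻²·A⁻¹] = kg·m·s⁻³·A⁻¹
  58.9 V·m⁻¹:  V·m⁻¹ = J·C⁻¹·m⁻¹ = kg·m·s⁻³·A⁻¹
Both are kg·m·s⁻³·A⁻¹, so they have the same dimensions and can be added.

Yes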